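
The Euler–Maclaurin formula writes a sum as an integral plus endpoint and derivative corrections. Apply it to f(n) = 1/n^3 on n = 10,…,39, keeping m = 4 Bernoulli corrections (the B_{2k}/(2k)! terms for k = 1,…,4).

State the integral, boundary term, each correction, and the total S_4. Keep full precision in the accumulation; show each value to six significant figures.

S_4 ≈ 0.00520451

∫_10^39 1/x^3 dx evaluates to 0.00467127.
½[f(10) + f(39)] = ½[0.00100000 + 1.68580e-05] = 0.000508429.
Integral + boundary = 0.00517970.
Order-1 term: 1/12 · (-1.29677e-06 − (-0.000300000)) = 2.48919e-05.
Running total after k=1: 0.00520459.
Order-2 term: −1/720 · (-1.70515e-08 − (-6.00000e-05)) = -8.33097e-08.
Running total after k=2: 0.00520451.
Order-3 term: 1/30240 · (-4.70851e-10 − (-2.52000e-05)) = 8.33318e-10.
Running total after k=3: 0.00520451.
Order-4 term: −1/1209600 · (-2.22888e-11 − (-1.81440e-05)) = -1.50000e-11.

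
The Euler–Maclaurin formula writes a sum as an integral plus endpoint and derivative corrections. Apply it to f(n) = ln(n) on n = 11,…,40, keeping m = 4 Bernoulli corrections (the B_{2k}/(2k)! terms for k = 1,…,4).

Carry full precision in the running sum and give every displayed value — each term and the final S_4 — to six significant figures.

Integral: ∫_11^40 ln(x) dx = 92.1783.
Boundary: ½(f(11) + f(40)) = ½(2.39790 + 3.68888) = 3.04339.
Integral + boundary = 95.2217.
k=1: B_{2}/(2)! × [f^{(1)}(40) − f^{(1)}(11)] = 1/12 × (0.0250000 − 0.0909091) = -0.00549242.
After k=1: 95.2162.
k=2: B_{4}/(4)! × [f^{(3)}(40) − f^{(3)}(11)] = −1/720 × (3.12500e-05 − 0.00150263) = 2.04358e-06.
After k=2: 95.2162.
k=3: B_{6}/(6)! × [f^{(5)}(40) − f^{(5)}(11)] = 1/30240 × (2.34375e-07 − 0.000149021) = -4.92020e-09.
After k=3: 95.2162.
k=4: B_{8}/(8)! × [f^{(7)}(40) − f^{(7)}(11)] = −1/1209600 × (4.39453e-09 − 3.69474e-05) = 3.05415e-11.

S_4 ≈ 95.2162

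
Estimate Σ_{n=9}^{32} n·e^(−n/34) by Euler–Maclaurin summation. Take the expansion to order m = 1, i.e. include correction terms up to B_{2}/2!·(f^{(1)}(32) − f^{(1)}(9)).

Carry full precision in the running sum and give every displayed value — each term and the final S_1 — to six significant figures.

S_1 ≈ 256.098

∫_9^32 x·e^(−x/34) dx evaluates to 246.447.
Endpoint term: (f(9) + f(32))/2 = (6.90688 + 12.4854)/2 = 9.69614.
Running total after boundary: 256.143.
Order-1 term: 1/12 · (0.0229511 − 0.564288) = -0.0451114.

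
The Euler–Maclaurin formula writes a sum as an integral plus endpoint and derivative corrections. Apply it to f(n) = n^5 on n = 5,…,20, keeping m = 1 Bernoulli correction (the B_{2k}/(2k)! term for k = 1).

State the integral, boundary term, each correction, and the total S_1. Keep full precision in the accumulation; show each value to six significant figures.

∫_5^20 x^5 dx evaluates to 1.06641e+07.
Boundary: ½(f(5) + f(20)) = ½(3125.00 + 3.20000e+06) = 1.60156e+06.
Running total after boundary: 1.22656e+07.
Order-1 term: 1/12 · (800000 − 3125.00) = 66406.2.

S_1 ≈ 1.23320e+07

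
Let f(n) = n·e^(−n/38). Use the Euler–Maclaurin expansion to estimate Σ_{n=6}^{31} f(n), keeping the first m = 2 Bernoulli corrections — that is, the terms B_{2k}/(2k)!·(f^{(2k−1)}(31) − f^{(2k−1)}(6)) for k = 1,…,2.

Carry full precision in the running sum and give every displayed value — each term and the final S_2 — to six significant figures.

S_2 ≈ 277.467

∫_6^31 x·e^(−x/38) dx evaluates to 268.103.
Endpoint term: (f(6) + f(31))/2 = (5.12364 + 13.7110)/2 = 9.41731.
Integral + boundary = 277.520.
Order-1 term: 1/12 · (0.0814745 − 0.719107) = -0.0531361.
After k=1: 277.467.
Order-2 term: −1/720 · (0.000669013 − 0.00168074) = 1.40517e-06.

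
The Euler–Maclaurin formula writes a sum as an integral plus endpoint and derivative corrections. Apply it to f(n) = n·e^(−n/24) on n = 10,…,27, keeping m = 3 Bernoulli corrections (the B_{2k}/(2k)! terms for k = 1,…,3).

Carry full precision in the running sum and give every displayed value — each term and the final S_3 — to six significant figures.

The integral term ∫_10^27 x·e^(−x/24) dx = 140.566.
Boundary: ½(f(10) + f(27)) = ½(6.59241 + 8.76562) = 7.67901.
Integral + boundary = 148.245.
k=1: B_{2}/(2)! × [f^{(1)}(27) − f^{(1)}(10)] = 1/12 × (-0.0405816 − 0.384557) = -0.0354282.
After k=1: 148.209.
k=2: B_{4}/(4)! × [f^{(3)}(27) − f^{(3)}(10)] = −1/720 × (0.00105681 − 0.00295666) = 2.63868e-06.
After k=2: 148.209.
k=3: B_{6}/(6)! × [f^{(5)}(27) − f^{(5)}(10)] = 1/30240 × (3.79180e-06 − 9.10711e-06) = -1.75771e-10.

S_3 ≈ 148.209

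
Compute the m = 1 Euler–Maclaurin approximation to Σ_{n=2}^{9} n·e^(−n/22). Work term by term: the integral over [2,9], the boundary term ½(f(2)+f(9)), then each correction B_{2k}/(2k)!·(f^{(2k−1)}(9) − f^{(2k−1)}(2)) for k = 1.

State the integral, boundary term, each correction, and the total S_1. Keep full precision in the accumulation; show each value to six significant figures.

S_1 ≈ 32.9618

Integral: ∫_2^9 x·e^(−x/22) dx = 29.0961.
Endpoint term: (f(2) + f(9))/2 = (1.82620 + 5.97828)/2 = 3.90224.
Integral + boundary = 32.9983.
Order-1 term: 1/12 · (0.392514 − 0.830092) = -0.0364648.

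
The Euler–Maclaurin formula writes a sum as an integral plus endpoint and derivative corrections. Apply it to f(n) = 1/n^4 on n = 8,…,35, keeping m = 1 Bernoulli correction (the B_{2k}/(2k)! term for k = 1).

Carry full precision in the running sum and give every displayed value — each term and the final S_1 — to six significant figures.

∫_8^35 1/x^4 dx evaluates to 0.000643267.
½[f(8) + f(35)] = ½[0.000244141 + 6.66389e-07] = 0.000122404.
So far: 0.000765671.
Correction k=1: B_{2}/2! · (f^{(1)}(35) − f^{(1)}(8)) = 1/12 · (-7.61587e-08 − (-0.000122070)) = 1.01662e-05.

S_1 ≈ 0.000775837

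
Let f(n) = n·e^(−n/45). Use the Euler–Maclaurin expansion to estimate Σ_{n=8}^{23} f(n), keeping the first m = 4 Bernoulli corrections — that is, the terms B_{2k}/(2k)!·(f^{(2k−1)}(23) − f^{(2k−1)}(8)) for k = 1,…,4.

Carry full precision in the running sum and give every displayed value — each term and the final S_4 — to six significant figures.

S_4 ≈ 171.289

The integral term ∫_8^23 x·e^(−x/45) dx = 161.075.
Boundary: ½(f(8) + f(23)) = ½(6.69703 + 13.7961) = 10.2465.
Integral + boundary = 171.322.
Order-1 term: 1/12 · (0.293250 − 0.688306) = -0.0329213.
After k=1: 171.289.
Order-2 term: −1/720 · (0.000737238 − 0.00116670) = 5.96471e-07.
After k=2: 171.289.
Order-3 term: 1/30240 · (6.56623e-07 − 9.84440e-07) = -1.08405e-11.
After k=3: 171.289.
Order-4 term: −1/1209600 · (4.68730e-10 − 6.87769e-10) = 1.81084e-16.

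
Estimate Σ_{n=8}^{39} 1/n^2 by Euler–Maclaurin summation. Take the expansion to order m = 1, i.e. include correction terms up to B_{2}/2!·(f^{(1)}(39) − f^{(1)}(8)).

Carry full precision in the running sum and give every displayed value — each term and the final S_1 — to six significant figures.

Integral: ∫_8^39 1/x^2 dx = 0.0993590.
Endpoint term: (f(8) + f(39))/2 = (0.0156250 + 0.000657462)/2 = 0.00814123.
Integral + boundary = 0.107500.
Order-1 term: 1/12 · (-3.37160e-05 − (-0.00390625)) = 0.000322711.

S_1 ≈ 0.107823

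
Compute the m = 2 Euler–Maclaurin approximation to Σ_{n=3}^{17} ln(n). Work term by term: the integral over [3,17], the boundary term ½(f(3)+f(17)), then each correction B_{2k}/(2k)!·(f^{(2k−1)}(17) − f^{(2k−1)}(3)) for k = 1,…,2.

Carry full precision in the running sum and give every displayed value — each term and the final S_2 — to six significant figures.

S_2 ≈ 32.8119

The integral term ∫_3^17 ln(x) dx = 30.8688.
½[f(3) + f(17)] = ½[1.09861 + 2.83321] = 1.96591.
Integral + boundary = 32.8347.
Order-1 term: 1/12 · (0.0588235 − 0.333333) = -0.0228758.
After k=1: 32.8118.
Order-2 term: −1/720 · (0.000407083 − 0.0740741) = 0.000102315.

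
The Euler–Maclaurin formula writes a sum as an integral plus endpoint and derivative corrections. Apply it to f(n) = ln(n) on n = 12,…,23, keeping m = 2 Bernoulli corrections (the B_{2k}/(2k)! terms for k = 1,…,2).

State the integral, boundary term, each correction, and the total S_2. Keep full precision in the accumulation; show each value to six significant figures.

The integral term ∫_12^23 ln(x) dx = 31.2975.
½[f(12) + f(23)] = ½[2.48491 + 3.13549] = 2.81020.
So far: 34.1077.
Order-1 term: 1/12 · (0.0434783 − 0.0833333) = -0.00332126.
Running total after k=1: 34.1044.
Order-2 term: −1/720 · (0.000164379 − 0.00115741) = 1.37921e-06.

S_2 ≈ 34.1044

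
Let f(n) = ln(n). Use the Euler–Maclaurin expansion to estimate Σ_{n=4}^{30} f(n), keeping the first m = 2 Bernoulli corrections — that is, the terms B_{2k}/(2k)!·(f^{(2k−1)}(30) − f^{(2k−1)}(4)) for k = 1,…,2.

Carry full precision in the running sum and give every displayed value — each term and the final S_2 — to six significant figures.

Integral: ∫_4^30 ln(x) dx = 70.4907.
Endpoint term: (f(4) + f(30))/2 = (1.38629 + 3.40120)/2 = 2.39375.
So far: 72.8845.
k=1: B_{2}/(2)! × [f^{(1)}(30) − f^{(1)}(4)] = 1/12 × (0.0333333 − 0.250000) = -0.0180556.
Partial sum through k=1: 72.8664.
k=2: B_{4}/(4)! × [f^{(3)}(30) − f^{(3)}(4)] = −1/720 × (7.40741e-05 − 0.0312500) = 4.32999e-05.

S_2 ≈ 72.8665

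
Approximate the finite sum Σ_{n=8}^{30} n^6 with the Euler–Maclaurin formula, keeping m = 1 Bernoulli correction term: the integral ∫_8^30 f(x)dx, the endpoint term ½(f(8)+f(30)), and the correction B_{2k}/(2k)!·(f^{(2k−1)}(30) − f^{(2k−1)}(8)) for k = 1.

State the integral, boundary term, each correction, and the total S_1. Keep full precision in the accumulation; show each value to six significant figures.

S_1 ≈ 3.50075e+09

∫_8^30 x^6 dx evaluates to 3.12399e+09.
½[f(8) + f(30)] = ½[262144 + 7.29000e+08] = 3.64631e+08.
Integral + boundary = 3.48862e+09.
Order-1 term: 1/12 · (1.45800e+08 − 196608) = 1.21336e+07.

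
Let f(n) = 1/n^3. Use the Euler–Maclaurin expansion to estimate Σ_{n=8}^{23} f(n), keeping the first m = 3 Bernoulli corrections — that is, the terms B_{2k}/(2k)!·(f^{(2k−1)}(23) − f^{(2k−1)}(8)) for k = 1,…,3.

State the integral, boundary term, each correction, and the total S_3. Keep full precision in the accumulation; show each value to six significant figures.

S_3 ≈ 0.00794481

Integral: ∫_8^23 1/x^3 dx = 0.00686732.
Endpoint term: (f(8) + f(23))/2 = (0.00195312 + 8.21895e-05)/2 = 0.00101766.
Running total after boundary: 0.00788498.
Correction k=1: B_{2}/2! · (f^{(1)}(23) − f^{(1)}(8)) = 1/12 · (-1.07204e-05 − (-0.000732422)) = 6.01418e-05.
Running total after k=1: 0.00794512.
Correction k=2: B_{4}/4! · (f^{(3)}(23) − f^{(3)}(8)) = −1/720 · (-4.05307e-07 − (-0.000228882)) = -3.17329e-07.
Running total after k=2: 0.00794480.
Correction k=3: B_{6}/6! · (f^{(5)}(23) − f^{(5)}(8)) = 1/30240 · (-3.21794e-08 − (-0.000150204)) = 4.96599e-09.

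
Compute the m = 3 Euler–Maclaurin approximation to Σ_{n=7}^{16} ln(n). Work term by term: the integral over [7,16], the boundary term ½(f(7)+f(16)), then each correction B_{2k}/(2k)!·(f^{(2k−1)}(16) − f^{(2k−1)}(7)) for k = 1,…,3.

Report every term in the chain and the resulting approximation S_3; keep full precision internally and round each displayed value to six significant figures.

S_3 ≈ 24.0926

∫_7^16 ln(x) dx evaluates to 21.7400.
½[f(7) + f(16)] = ½[1.94591 + 2.77259] = 2.35925.
Integral + boundary = 24.0993.
k=1: B_{2}/(2)! × [f^{(1)}(16) − f^{(1)}(7)] = 1/12 × (0.0625000 − 0.142857) = -0.00669643.
Running total after k=1: 24.0926.
k=2: B_{4}/(4)! × [f^{(3)}(16) − f^{(3)}(7)] = −1/720 × (0.000488281 − 0.00583090) = 7.42031e-06.
Running total after k=2: 24.0926.
k=3: B_{6}/(6)! × [f^{(5)}(16) − f^{(5)}(7)] = 1/30240 × (2.28882e-05 − 0.00142798) = -4.64646e-08.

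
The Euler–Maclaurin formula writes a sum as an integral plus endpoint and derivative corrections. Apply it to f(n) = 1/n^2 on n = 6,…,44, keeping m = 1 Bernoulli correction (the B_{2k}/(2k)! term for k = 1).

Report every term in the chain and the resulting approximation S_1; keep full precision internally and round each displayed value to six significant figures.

∫_6^44 1/x^2 dx evaluates to 0.143939.
½[f(6) + f(44)] = ½[0.0277778 + 0.000516529] = 0.0141472.
So far: 0.158087.
Order-1 term: 1/12 · (-2.34786e-05 − (-0.00925926)) = 0.000769648.

S_1 ≈ 0.158856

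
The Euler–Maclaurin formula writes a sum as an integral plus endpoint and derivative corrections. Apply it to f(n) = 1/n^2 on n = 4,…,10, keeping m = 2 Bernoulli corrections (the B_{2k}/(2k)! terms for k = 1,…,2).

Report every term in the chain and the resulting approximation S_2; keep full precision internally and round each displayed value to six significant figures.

S_2 ≈ 0.188655

∫_4^10 1/x^2 dx evaluates to 0.150000.
½[f(4) + f(10)] = ½[0.0625000 + 0.0100000] = 0.0362500.
Running total after boundary: 0.186250.
Order-1 term: 1/12 · (-0.00200000 − (-0.0312500)) = 0.00243750.
Running total after k=1: 0.188688.
Order-2 term: −1/720 · (-0.000240000 − (-0.0234375)) = -3.22188e-05.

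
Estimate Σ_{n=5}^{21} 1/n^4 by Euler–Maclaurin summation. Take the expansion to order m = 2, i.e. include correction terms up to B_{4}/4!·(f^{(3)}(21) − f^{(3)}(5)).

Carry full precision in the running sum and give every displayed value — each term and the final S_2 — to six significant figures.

The integral term ∫_5^21 1/x^4 dx = 0.00263067.
½[f(5) + f(21)] = ½[0.00160000 + 5.14189e-06] = 0.000802571.
Integral + boundary = 0.00343324.
Correction k=1: B_{2}/2! · (f^{(1)}(21) − f^{(1)}(5)) = 1/12 · (-9.79408e-07 − (-0.00128000)) = 0.000106585.
Partial sum through k=1: 0.00353983.
Correction k=2: B_{4}/4! · (f^{(3)}(21) − f^{(3)}(5)) = −1/720 · (-6.66264e-08 − (-0.00153600)) = -2.13324e-06.

S_2 ≈ 0.00353770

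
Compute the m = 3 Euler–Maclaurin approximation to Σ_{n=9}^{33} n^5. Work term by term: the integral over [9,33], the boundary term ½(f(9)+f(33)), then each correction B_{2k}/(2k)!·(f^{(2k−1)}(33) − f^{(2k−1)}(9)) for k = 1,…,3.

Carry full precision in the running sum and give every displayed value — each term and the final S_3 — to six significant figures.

The integral term ∫_9^33 x^5 dx = 2.15156e+08.
½[f(9) + f(33)] = ½[59049.0 + 3.91354e+07] = 1.95972e+07.
Integral + boundary = 2.34753e+08.
k=1: B_{2}/(2)! × [f^{(1)}(33) − f^{(1)}(9)] = 1/12 × (5.92960e+06 − 32805.0) = 491400.
After k=1: 2.35245e+08.
k=2: B_{4}/(4)! × [f^{(3)}(33) − f^{(3)}(9)] = −1/720 × (65340.0 − 4860.00) = -84.0000.
After k=2: 2.35245e+08.
k=3: B_{6}/(6)! × [f^{(5)}(33) − f^{(5)}(9)] = 1/30240 × (120.000 − 120.000) = 0.00000.

S_3 ≈ 2.35245e+08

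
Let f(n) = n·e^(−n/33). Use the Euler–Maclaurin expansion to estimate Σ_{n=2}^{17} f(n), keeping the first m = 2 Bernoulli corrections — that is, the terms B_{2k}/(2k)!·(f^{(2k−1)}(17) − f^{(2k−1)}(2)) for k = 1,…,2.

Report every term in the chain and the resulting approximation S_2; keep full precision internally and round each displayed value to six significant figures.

∫_2^17 x·e^(−x/33) dx evaluates to 101.352.
Endpoint term: (f(2) + f(17))/2 = (1.88239 + 10.1560)/2 = 6.01918.
So far: 107.372.
Order-1 term: 1/12 · (0.289653 − 0.884152) = -0.0495415.
Running total after k=1: 107.322.
Order-2 term: −1/720 · (0.00136315 − 0.00254044) = 1.63512e-06.

S_2 ≈ 107.322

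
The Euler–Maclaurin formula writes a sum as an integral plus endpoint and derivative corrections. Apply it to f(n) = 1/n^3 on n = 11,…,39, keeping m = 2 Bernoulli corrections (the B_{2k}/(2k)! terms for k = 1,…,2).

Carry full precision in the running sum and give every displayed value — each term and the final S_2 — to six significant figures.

Integral: ∫_11^39 1/x^3 dx = 0.00380350.
Endpoint term: (f(11) + f(39))/2 = (0.000751315 + 1.68580e-05)/2 = 0.000384086.
So far: 0.00418759.
k=1: B_{2}/(2)! × [f^{(1)}(39) − f^{(1)}(11)] = 1/12 × (-1.29677e-06 − (-0.000204904)) = 1.69673e-05.
Running total after k=1: 0.00420455.
k=2: B_{4}/(4)! × [f^{(3)}(39) − f^{(3)}(11)] = −1/720 × (-1.70515e-08 − (-3.38684e-05)) = -4.70158e-08.

S_2 ≈ 0.00420451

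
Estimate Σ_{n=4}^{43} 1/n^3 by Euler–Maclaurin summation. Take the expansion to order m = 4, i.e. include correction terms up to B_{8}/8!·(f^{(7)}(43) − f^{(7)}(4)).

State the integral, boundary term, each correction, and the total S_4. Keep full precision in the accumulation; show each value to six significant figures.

Integral: ∫_4^43 1/x^3 dx = 0.0309796.
½[f(4) + f(43)] = ½[0.0156250 + 1.25775e-05] = 0.00781879.
Integral + boundary = 0.0387984.
Order-1 term: 1/12 · (-8.77501e-07 − (-0.0117188)) = 0.000976489.
After k=1: 0.0397749.
Order-2 term: −1/720 · (-9.49162e-09 − (-0.0146484)) = -2.03450e-05.
After k=2: 0.0397545.
Order-3 term: 1/30240 · (-2.15602e-10 − (-0.0384521)) = 1.27157e-06.
After k=3: 0.0397558.
Order-4 term: −1/1209600 · (-8.39554e-12 − (-0.173035)) = -1.43051e-07.

S_4 ≈ 0.0397556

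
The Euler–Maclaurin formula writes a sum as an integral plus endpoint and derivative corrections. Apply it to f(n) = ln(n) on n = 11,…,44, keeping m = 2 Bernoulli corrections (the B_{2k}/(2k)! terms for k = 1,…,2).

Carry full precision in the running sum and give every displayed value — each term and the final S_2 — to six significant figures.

∫_11^44 ln(x) dx evaluates to 107.127.
Endpoint term: (f(11) + f(44))/2 = (2.39790 + 3.78419)/2 = 3.09104.
So far: 110.219.
Order-1 term: 1/12 · (0.0227273 − 0.0909091) = -0.00568182.
Partial sum through k=1: 110.213.
Order-2 term: −1/720 · (2.34786e-05 − 0.00150263) = 2.05438e-06.

S_2 ≈ 110.213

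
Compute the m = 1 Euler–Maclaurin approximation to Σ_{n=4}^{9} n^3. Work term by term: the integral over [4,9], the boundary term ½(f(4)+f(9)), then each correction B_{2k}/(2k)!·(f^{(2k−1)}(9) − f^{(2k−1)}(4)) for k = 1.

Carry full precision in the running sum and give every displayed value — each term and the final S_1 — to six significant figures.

S_1 ≈ 1989.00

∫_4^9 x^3 dx evaluates to 1576.25.
½[f(4) + f(9)] = ½[64.0000 + 729.000] = 396.500.
So far: 1972.75.
Correction k=1: B_{2}/2! · (f^{(1)}(9) − f^{(1)}(4)) = 1/12 · (243.000 − 48.0000) = 16.2500.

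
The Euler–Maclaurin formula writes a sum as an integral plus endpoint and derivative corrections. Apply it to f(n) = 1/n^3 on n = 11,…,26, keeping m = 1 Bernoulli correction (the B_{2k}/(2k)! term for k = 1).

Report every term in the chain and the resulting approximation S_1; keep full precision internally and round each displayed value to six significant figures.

S_1 ≈ 0.00381322

∫_11^26 1/x^3 dx evaluates to 0.00339259.
Boundary: ½(f(11) + f(26)) = ½(0.000751315 + 5.68958e-05) = 0.000404105.
So far: 0.00379669.
k=1: B_{2}/(2)! × [f^{(1)}(26) − f^{(1)}(11)] = 1/12 × (-6.56490e-06 − (-0.000204904)) = 1.65283e-05.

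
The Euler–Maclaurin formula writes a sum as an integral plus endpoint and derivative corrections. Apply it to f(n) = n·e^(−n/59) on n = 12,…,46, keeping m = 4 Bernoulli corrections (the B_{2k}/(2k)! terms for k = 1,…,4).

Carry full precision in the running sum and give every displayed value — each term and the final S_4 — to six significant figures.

S_4 ≈ 592.666

∫_12^46 x·e^(−x/59) dx evaluates to 577.269.
½[f(12) + f(46)] = ½[9.79152 + 21.0938] = 15.4427.
Running total after boundary: 592.711.
k=1: B_{2}/(2)! × [f^{(1)}(46) − f^{(1)}(12)] = 1/12 × (0.101039 − 0.650002) = -0.0457469.
Running total after k=1: 592.666.
k=2: B_{4}/(4)! × [f^{(3)}(46) − f^{(3)}(12)] = −1/720 × (0.000292491 − 0.000655536) = 5.04229e-07.
Running total after k=2: 592.666.
k=3: B_{6}/(6)! × [f^{(5)}(46) − f^{(5)}(12)] = 1/30240 × (1.59712e-07 − 3.22995e-07) = -5.39957e-12.
Running total after k=3: 592.666.
k=4: B_{8}/(8)! × [f^{(7)}(46) − f^{(7)}(12)] = −1/1209600 × (6.76238e-11 − 1.31477e-10) = 5.27886e-17.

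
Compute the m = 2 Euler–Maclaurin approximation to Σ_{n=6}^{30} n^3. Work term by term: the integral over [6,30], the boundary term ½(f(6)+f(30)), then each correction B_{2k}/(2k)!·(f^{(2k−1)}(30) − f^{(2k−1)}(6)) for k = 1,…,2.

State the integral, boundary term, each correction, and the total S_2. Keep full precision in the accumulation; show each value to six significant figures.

∫_6^30 x^3 dx evaluates to 202176.
Boundary: ½(f(6) + f(30)) = ½(216.000 + 27000.0) = 13608.0.
Running total after boundary: 215784.
Correction k=1: B_{2}/2! · (f^{(1)}(30) − f^{(1)}(6)) = 1/12 · (2700.00 − 108.000) = 216.000.
Partial sum through k=1: 216000.
Correction k=2: B_{4}/4! · (f^{(3)}(30) − f^{(3)}(6)) = −1/720 · (6.00000 − 6.00000) = 0.00000.

S_2 ≈ 216000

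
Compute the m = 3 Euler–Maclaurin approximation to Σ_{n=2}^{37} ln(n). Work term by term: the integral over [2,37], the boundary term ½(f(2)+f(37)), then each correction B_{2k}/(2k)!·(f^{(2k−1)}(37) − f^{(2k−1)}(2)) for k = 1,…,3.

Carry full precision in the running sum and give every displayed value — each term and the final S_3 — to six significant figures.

Integral: ∫_2^37 ln(x) dx = 97.2177.
Boundary: ½(f(2) + f(37)) = ½(0.693147 + 3.61092) = 2.15203.
So far: 99.3697.
Correction k=1: B_{2}/2! · (f^{(1)}(37) − f^{(1)}(2)) = 1/12 · (0.0270270 − 0.500000) = -0.0394144.
After k=1: 99.3303.
Correction k=2: B_{4}/4! · (f^{(3)}(37) − f^{(3)}(2)) = −1/720 · (3.94843e-05 − 0.250000) = 0.000347167.
After k=2: 99.3306.
Correction k=3: B_{6}/6! · (f^{(5)}(37) − f^{(5)}(2)) = 1/30240 · (3.46101e-07 − 0.750000) = -2.48016e-05.

S_3 ≈ 99.3306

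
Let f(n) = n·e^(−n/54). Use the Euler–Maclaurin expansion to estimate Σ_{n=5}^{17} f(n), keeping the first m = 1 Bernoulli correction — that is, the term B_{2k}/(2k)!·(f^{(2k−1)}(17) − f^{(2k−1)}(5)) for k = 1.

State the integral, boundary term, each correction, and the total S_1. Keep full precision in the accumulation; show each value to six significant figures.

Integral: ∫_5^17 x·e^(−x/54) dx = 105.717.
½[f(5) + f(17)] = ½[4.55782 + 12.4087] = 8.48327.
Running total after boundary: 114.200.
Order-1 term: 1/12 · (0.500133 − 0.827161) = -0.0272523.

S_1 ≈ 114.173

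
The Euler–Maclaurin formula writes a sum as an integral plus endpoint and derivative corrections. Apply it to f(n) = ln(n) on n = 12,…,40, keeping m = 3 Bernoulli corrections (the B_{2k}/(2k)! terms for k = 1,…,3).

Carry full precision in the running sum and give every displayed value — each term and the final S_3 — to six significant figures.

Integral: ∫_12^40 ln(x) dx = 89.7363.
Boundary: ½(f(12) + f(40)) = ½(2.48491 + 3.68888) = 3.08689.
Integral + boundary = 92.8232.
Correction k=1: B_{2}/2! · (f^{(1)}(40) − f^{(1)}(12)) = 1/12 · (0.0250000 − 0.0833333) = -0.00486111.
Partial sum through k=1: 92.8183.
Correction k=2: B_{4}/4! · (f^{(3)}(40) − f^{(3)}(12)) = −1/720 · (3.12500e-05 − 0.00115741) = 1.56411e-06.
Partial sum through k=2: 92.8183.
Correction k=3: B_{6}/6! · (f^{(5)}(40) − f^{(5)}(12)) = 1/30240 · (2.34375e-07 − 9.64506e-05) = -3.18175e-09.

S_3 ≈ 92.8183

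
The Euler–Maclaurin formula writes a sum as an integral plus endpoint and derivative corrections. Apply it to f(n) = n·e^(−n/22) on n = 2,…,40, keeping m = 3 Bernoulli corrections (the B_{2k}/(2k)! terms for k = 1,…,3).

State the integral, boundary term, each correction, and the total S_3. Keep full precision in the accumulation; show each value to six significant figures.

The integral term ∫_2^40 x·e^(−x/22) dx = 260.712.
Endpoint term: (f(2) + f(40))/2 = (1.82620 + 6.49282)/2 = 4.15951.
Running total after boundary: 264.871.
k=1: B_{2}/(2)! × [f^{(1)}(40) − f^{(1)}(2)] = 1/12 × (-0.132808 − 0.830092) = -0.0802416.
Partial sum through k=1: 264.791.
k=2: B_{4}/(4)! × [f^{(3)}(40) − f^{(3)}(2)] = −1/720 × (0.000396350 − 0.00548821) = 7.07203e-06.
Partial sum through k=2: 264.791.
k=3: B_{6}/(6)! × [f^{(5)}(40) − f^{(5)}(2)] = 1/30240 × (2.20474e-06 − 1.91350e-05) = -5.59864e-10.

S_3 ≈ 264.791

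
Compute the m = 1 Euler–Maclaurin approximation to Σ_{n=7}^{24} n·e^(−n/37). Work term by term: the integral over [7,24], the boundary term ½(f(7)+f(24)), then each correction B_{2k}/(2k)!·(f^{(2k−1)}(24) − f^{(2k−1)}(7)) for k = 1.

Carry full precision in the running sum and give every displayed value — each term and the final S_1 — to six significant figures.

Integral: ∫_7^24 x·e^(−x/37) dx = 167.531.
½[f(7) + f(24)] = ½[5.79341 + 12.5460] = 9.16973.
So far: 176.701.
Order-1 term: 1/12 · (0.183670 − 0.671051) = -0.0406151.

S_1 ≈ 176.660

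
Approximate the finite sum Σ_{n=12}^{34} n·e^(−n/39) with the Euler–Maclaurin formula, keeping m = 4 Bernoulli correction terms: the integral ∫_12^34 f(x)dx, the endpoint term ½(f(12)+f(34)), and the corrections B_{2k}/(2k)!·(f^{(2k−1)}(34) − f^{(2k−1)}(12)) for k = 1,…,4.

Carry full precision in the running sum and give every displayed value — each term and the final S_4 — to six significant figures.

The integral term ∫_12^34 x·e^(−x/39) dx = 271.580.
Endpoint term: (f(12) + f(34))/2 = (8.82170 + 14.2188)/2 = 11.5203.
Running total after boundary: 283.101.
k=1: B_{2}/(2)! × [f^{(1)}(34) − f^{(1)}(12)] = 1/12 × (0.0536154 − 0.508944) = -0.0379441.
After k=1: 283.063.
k=2: B_{4}/(4)! × [f^{(3)}(34) − f^{(3)}(12)] = −1/720 × (0.000585152 − 0.00130127) = 9.94604e-07.
After k=2: 283.063.
k=3: B_{6}/(6)! × [f^{(5)}(34) − f^{(5)}(12)] = 1/30240 × (7.46255e-07 − 1.49107e-06) = -2.46302e-11.
After k=3: 283.063.
k=4: B_{8}/(8)! × [f^{(7)}(34) − f^{(7)}(12)] = −1/1209600 × (7.28333e-10 − 1.39817e-09) = 5.53765e-16.

S_4 ≈ 283.063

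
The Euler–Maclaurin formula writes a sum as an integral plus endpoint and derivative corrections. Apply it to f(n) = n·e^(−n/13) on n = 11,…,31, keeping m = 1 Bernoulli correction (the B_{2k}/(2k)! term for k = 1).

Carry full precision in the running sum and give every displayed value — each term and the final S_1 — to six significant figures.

S_1 ≈ 84.9438

Integral: ∫_11^31 x·e^(−x/13) dx = 81.1722.
Endpoint term: (f(11) + f(31))/2 = (4.71968 + 2.85586)/2 = 3.78777.
So far: 84.9600.
Order-1 term: 1/12 · (-0.127557 − 0.0660095) = -0.0161305.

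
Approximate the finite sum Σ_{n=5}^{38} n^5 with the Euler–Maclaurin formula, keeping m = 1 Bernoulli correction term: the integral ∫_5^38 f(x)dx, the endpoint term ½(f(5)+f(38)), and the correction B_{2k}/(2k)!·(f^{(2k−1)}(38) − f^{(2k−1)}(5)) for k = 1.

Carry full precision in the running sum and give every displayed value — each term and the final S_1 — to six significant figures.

S_1 ≈ 5.42308e+08

The integral term ∫_5^38 x^5 dx = 5.01820e+08.
Endpoint term: (f(5) + f(38))/2 = (3125.00 + 7.92352e+07)/2 = 3.96191e+07.
Running total after boundary: 5.41439e+08.
Correction k=1: B_{2}/2! · (f^{(1)}(38) − f^{(1)}(5)) = 1/12 · (1.04257e+07 − 3125.00) = 868546.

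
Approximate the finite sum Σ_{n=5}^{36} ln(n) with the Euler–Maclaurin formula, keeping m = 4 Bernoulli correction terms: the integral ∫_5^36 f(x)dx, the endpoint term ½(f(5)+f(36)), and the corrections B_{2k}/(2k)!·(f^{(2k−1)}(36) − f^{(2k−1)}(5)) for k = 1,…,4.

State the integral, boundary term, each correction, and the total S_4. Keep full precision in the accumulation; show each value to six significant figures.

S_4 ≈ 92.5416

The integral term ∫_5^36 ln(x) dx = 89.9595.
½[f(5) + f(36)] = ½[1.60944 + 3.58352] = 2.59648.
So far: 92.5560.
k=1: B_{2}/(2)! × [f^{(1)}(36) − f^{(1)}(5)] = 1/12 × (0.0277778 − 0.200000) = -0.0143519.
Running total after k=1: 92.5416.
k=2: B_{4}/(4)! × [f^{(3)}(36) − f^{(3)}(5)] = −1/720 × (4.28669e-05 − 0.0160000) = 2.21627e-05.
Running total after k=2: 92.5416.
k=3: B_{6}/(6)! × [f^{(5)}(36) − f^{(5)}(5)] = 1/30240 × (3.96916e-07 − 0.00768000) = -2.53955e-07.
Running total after k=3: 92.5416.
k=4: B_{8}/(8)! × [f^{(7)}(36) − f^{(7)}(5)] = −1/1209600 × (9.18787e-09 − 0.00921600) = 7.61904e-09.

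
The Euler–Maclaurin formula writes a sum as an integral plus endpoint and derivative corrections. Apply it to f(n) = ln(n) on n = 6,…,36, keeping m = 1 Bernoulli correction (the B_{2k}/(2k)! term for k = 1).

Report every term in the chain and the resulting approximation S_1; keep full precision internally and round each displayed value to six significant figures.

S_1 ≈ 90.9322

Integral: ∫_6^36 ln(x) dx = 88.2561.
Boundary: ½(f(6) + f(36)) = ½(1.79176 + 3.58352) = 2.68764.
So far: 90.9438.
Order-1 term: 1/12 · (0.0277778 − 0.166667) = -0.0115741.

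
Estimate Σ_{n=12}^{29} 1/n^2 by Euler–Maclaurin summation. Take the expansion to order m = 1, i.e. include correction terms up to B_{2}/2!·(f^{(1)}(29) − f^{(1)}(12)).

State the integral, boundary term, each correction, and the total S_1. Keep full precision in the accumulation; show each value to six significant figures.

S_1 ≈ 0.0530069

Integral: ∫_12^29 1/x^2 dx = 0.0488506.
Boundary: ½(f(12) + f(29)) = ½(0.00694444 + 0.00118906) = 0.00406675.
Integral + boundary = 0.0529173.
Correction k=1: B_{2}/2! · (f^{(1)}(29) − f^{(1)}(12)) = 1/12 · (-8.20042e-05 − (-0.00115741)) = 8.96169e-05.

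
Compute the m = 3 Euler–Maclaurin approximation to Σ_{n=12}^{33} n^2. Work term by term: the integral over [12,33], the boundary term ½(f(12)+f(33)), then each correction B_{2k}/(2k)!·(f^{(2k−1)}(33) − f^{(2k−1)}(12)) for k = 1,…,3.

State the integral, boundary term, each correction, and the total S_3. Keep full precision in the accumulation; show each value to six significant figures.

S_3 ≈ 12023.0

Integral: ∫_12^33 x^2 dx = 11403.0.
½[f(12) + f(33)] = ½[144.000 + 1089.00] = 616.500.
Running total after boundary: 12019.5.
k=1: B_{2}/(2)! × [f^{(1)}(33) − f^{(1)}(12)] = 1/12 × (66.0000 − 24.0000) = 3.50000.
Partial sum through k=1: 12023.0.
k=2: B_{4}/(4)! × [f^{(3)}(33) − f^{(3)}(12)] = −1/720 × (0.00000 − 0.00000) = 0.00000.
Partial sum through k=2: 12023.0.
k=3: B_{6}/(6)! × [f^{(5)}(33) − f^{(5)}(12)] = 1/30240 × (0.00000 − 0.00000) = 0.00000.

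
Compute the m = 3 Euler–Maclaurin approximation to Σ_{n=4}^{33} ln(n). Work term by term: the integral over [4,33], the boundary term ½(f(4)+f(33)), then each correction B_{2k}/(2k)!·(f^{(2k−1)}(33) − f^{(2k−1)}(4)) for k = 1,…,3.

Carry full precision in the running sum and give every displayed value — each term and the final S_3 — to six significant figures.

Integral: ∫_4^33 ln(x) dx = 80.8396.
Endpoint term: (f(4) + f(33))/2 = (1.38629 + 3.49651)/2 = 2.44140.
Integral + boundary = 83.2810.
Order-1 term: 1/12 · (0.0303030 − 0.250000) = -0.0183081.
Running total after k=1: 83.2627.
Order-2 term: −1/720 · (5.56529e-05 − 0.0312500) = 4.33255e-05.
Running total after k=2: 83.2627.
Order-3 term: 1/30240 · (6.13256e-07 − 0.0234375) = -7.75029e-07.

S_3 ≈ 83.2627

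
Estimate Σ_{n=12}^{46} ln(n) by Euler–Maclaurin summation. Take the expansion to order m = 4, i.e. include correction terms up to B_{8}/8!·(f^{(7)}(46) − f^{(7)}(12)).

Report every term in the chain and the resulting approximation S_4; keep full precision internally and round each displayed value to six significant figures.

S_4 ≈ 115.450

∫_12^46 ln(x) dx evaluates to 112.299.
Boundary: ½(f(12) + f(46)) = ½(2.48491 + 3.82864) = 3.15677.
Running total after boundary: 115.455.
k=1: B_{2}/(2)! × [f^{(1)}(46) − f^{(1)}(12)] = 1/12 × (0.0217391 − 0.0833333) = -0.00513285.
Partial sum through k=1: 115.450.
k=2: B_{4}/(4)! × [f^{(3)}(46) − f^{(3)}(12)] = −1/720 × (2.05474e-05 − 0.00115741) = 1.57897e-06.
Partial sum through k=2: 115.450.
k=3: B_{6}/(6)! × [f^{(5)}(46) − f^{(5)}(12)] = 1/30240 × (1.16526e-07 − 9.64506e-05) = -3.18565e-09.
Partial sum through k=3: 115.450.
k=4: B_{8}/(8)! × [f^{(7)}(46) − f^{(7)}(12)] = −1/1209600 × (1.65207e-09 − 2.00939e-05) = 1.66106e-11.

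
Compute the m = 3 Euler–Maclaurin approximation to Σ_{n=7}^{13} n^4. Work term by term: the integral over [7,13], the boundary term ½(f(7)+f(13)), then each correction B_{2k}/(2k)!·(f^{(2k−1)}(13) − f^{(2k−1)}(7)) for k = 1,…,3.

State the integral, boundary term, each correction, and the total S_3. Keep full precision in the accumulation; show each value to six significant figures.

S_3 ≈ 86996.0

∫_7^13 x^4 dx evaluates to 70897.2.
Boundary: ½(f(7) + f(13)) = ½(2401.00 + 28561.0) = 15481.0.
Running total after boundary: 86378.2.
Order-1 term: 1/12 · (8788.00 − 1372.00) = 618.000.
Running total after k=1: 86996.2.
Order-2 term: −1/720 · (312.000 − 168.000) = -0.200000.
Running total after k=2: 86996.0.
Order-3 term: 1/30240 · (0.00000 − 0.00000) = 0.00000.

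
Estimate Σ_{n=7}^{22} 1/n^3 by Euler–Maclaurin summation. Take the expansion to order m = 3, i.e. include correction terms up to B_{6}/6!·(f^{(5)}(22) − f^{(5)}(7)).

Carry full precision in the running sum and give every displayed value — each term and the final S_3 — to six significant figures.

S_3 ≈ 0.0107781

The integral term ∫_7^22 1/x^3 dx = 0.00917102.
½[f(7) + f(22)] = ½[0.00291545 + 9.39144e-05] = 0.00150468.
Running total after boundary: 0.0106757.
Order-1 term: 1/12 · (-1.28065e-05 − (-0.00124948)) = 0.000103056.
Partial sum through k=1: 0.0107788.
Order-2 term: −1/720 · (-5.29194e-07 − (-0.000509992)) = -7.07587e-07.
Partial sum through k=2: 0.0107781.
Order-3 term: 1/30240 · (-4.59218e-08 − (-0.000437136)) = 1.44540e-08.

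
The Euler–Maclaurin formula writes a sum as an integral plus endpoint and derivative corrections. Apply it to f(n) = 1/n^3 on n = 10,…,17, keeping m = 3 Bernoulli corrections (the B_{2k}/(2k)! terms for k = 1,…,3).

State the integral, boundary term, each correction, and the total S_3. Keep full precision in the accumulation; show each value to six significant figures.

S_3 ≈ 0.00389359

The integral term ∫_10^17 1/x^3 dx = 0.00326990.
½[f(10) + f(17)] = ½[0.00100000 + 0.000203542] = 0.000601771.
Running total after boundary: 0.00387167.
Correction k=1: B_{2}/2! · (f^{(1)}(17) − f^{(1)}(10)) = 1/12 · (-3.59191e-05 − (-0.000300000)) = 2.20067e-05.
Running total after k=1: 0.00389367.
Correction k=2: B_{4}/4! · (f^{(3)}(17) − f^{(3)}(10)) = −1/720 · (-2.48575e-06 − (-6.00000e-05)) = -7.98809e-08.
Running total after k=2: 0.00389359.
Correction k=3: B_{6}/6! · (f^{(5)}(17) − f^{(5)}(10)) = 1/30240 · (-3.61251e-07 − (-2.52000e-05)) = 8.21387e-10.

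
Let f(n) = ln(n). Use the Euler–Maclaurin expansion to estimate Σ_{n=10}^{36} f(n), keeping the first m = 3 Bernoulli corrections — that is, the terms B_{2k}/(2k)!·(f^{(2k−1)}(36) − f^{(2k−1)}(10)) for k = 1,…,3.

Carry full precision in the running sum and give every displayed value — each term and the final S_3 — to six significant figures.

The integral term ∫_10^36 ln(x) dx = 79.9808.
½[f(10) + f(36)] = ½[2.30259 + 3.58352] = 2.94305.
Integral + boundary = 82.9239.
Order-1 term: 1/12 · (0.0277778 − 0.100000) = -0.00601852.
Partial sum through k=1: 82.9179.
Order-2 term: −1/720 · (4.28669e-05 − 0.00200000) = 2.71824e-06.
Partial sum through k=2: 82.9179.
Order-3 term: 1/30240 · (3.96916e-07 − 0.000240000) = -7.92338e-09.

S_3 ≈ 82.9179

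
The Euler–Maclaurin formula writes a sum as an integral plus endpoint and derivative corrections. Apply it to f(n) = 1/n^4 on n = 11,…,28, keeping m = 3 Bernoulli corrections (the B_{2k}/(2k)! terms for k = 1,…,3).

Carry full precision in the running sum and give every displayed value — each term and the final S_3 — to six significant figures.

S_3 ≈ 0.000272260

Integral: ∫_11^28 1/x^4 dx = 0.000235254.
Endpoint term: (f(11) + f(28))/2 = (6.83013e-05 + 1.62693e-06)/2 = 3.49641e-05.
Integral + boundary = 0.000270218.
k=1: B_{2}/(2)! × [f^{(1)}(28) − f^{(1)}(11)] = 1/12 × (-2.32418e-07 − (-2.48369e-05)) = 2.05037e-06.
Partial sum through k=1: 0.000272268.
k=2: B_{4}/(4)! × [f^{(3)}(28) − f^{(3)}(11)] = −1/720 × (-8.89355e-09 − (-6.15790e-06)) = -8.54028e-09.
Partial sum through k=2: 0.000272260.
k=3: B_{6}/(6)! × [f^{(5)}(28) − f^{(5)}(11)] = 1/30240 × (-6.35253e-10 − (-2.84994e-06)) = 9.42229e-11.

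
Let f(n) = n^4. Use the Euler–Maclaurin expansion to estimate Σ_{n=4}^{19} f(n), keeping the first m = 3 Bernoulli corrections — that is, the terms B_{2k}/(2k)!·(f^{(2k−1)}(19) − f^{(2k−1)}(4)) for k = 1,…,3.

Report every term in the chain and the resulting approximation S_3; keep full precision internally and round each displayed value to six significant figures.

S_3 ≈ 562568

The integral term ∫_4^19 x^4 dx = 495015.
Boundary: ½(f(4) + f(19)) = ½(256.000 + 130321) = 65288.5.
Integral + boundary = 560304.
k=1: B_{2}/(2)! × [f^{(1)}(19) − f^{(1)}(4)] = 1/12 × (27436.0 − 256.000) = 2265.00.
Running total after k=1: 562568.
k=2: B_{4}/(4)! × [f^{(3)}(19) − f^{(3)}(4)] = −1/720 × (456.000 − 96.0000) = -0.500000.
Running total after k=2: 562568.
k=3: B_{6}/(6)! × [f^{(5)}(19) − f^{(5)}(4)] = 1/30240 × (0.00000 − 0.00000) = 0.00000.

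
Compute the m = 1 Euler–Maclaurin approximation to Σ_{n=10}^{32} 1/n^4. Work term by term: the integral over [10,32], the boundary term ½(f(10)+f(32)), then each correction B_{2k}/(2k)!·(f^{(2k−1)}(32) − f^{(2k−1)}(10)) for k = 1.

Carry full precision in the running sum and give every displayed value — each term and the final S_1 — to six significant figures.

S_1 ≈ 0.000376961

∫_10^32 1/x^4 dx evaluates to 0.000323161.
Endpoint term: (f(10) + f(32))/2 = (0.000100000 + 9.53674e-07)/2 = 5.04768e-05.
Running total after boundary: 0.000373638.
Correction k=1: B_{2}/2! · (f^{(1)}(32) − f^{(1)}(10)) = 1/12 · (-1.19209e-07 − (-4.00000e-05)) = 3.32340e-06.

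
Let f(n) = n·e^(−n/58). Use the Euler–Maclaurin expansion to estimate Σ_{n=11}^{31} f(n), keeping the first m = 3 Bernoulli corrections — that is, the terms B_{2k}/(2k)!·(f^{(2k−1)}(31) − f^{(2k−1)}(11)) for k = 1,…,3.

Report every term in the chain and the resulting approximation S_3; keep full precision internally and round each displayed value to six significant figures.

∫_11^31 x·e^(−x/58) dx evaluates to 285.843.
Boundary: ½(f(11) + f(31)) = ½(9.09969 + 18.1651) = 13.6324.
Integral + boundary = 299.475.
Order-1 term: 1/12 · (0.272780 − 0.670353) = -0.0331311.
Partial sum through k=1: 299.442.
Order-2 term: −1/720 · (0.000429466 − 0.000691094) = 3.63372e-07.
Partial sum through k=2: 299.442.
Order-3 term: 1/30240 · (2.31226e-07 − 3.51640e-07) = -3.98193e-12.

S_3 ≈ 299.442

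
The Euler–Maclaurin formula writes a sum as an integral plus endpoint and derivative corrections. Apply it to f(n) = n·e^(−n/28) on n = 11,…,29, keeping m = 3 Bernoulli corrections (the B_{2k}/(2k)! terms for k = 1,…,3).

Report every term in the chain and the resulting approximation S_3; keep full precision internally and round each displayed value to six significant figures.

S_3 ≈ 179.525

The integral term ∫_11^29 x·e^(−x/28) dx = 170.700.
Endpoint term: (f(11) + f(29))/2 = (7.42638 + 10.2942)/2 = 8.86029.
Integral + boundary = 179.561.
k=1: B_{2}/(2)! × [f^{(1)}(29) − f^{(1)}(11)] = 1/12 × (-0.0126776 − 0.409897) = -0.0352146.
Running total after k=1: 179.525.
k=2: B_{4}/(4)! × [f^{(3)}(29) − f^{(3)}(11)] = −1/720 × (0.000889372 − 0.00224509) = 1.88294e-06.
Running total after k=2: 179.525.
k=3: B_{6}/(6)! × [f^{(5)}(29) − f^{(5)}(11)] = 1/30240 × (2.28943e-06 − 5.06039e-06) = -9.16321e-11.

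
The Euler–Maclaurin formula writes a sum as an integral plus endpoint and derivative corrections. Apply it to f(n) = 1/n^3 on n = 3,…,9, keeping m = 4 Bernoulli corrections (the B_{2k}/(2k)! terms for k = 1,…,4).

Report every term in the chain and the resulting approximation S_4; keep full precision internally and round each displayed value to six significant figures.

∫_3^9 1/x^3 dx evaluates to 0.0493827.
Boundary: ½(f(3) + f(9)) = ½(0.0370370 + 0.00137174) = 0.0192044.
Running total after boundary: 0.0685871.
k=1: B_{2}/(2)! × [f^{(1)}(9) − f^{(1)}(3)] = 1/12 × (-0.000457247 − (-0.0370370)) = 0.00304832.
Running total after k=1: 0.0716354.
k=2: B_{4}/(4)! × [f^{(3)}(9) − f^{(3)}(3)] = −1/720 × (-0.000112901 − (-0.0823045)) = -0.000114155.
Running total after k=2: 0.0715213.
k=3: B_{6}/(6)! × [f^{(5)}(9) − f^{(5)}(3)] = 1/30240 × (-5.85410e-05 − (-0.384088)) = 1.26994e-05.
Running total after k=3: 0.0715340.
k=4: B_{8}/(8)! × [f^{(7)}(9) − f^{(7)}(3)] = −1/1209600 × (-5.20365e-05 − (-3.07270)) = -2.54022e-06.

S_4 ≈ 0.0715314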